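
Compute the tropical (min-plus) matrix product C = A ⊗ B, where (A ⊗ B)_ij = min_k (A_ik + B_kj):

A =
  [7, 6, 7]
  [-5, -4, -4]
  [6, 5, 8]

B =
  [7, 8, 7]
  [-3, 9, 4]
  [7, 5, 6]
A ⊗ B =
  [3, 12, 10]
  [-7, 1, 0]
  [2, 13, 9]

Apply the min-plus product entry-by-entry:
  C[0][0] = min over k of (A[0][0] + B[0][0] = 7 + 7 = 14, A[0][1] + B[1][0] = 6 + -3 = 3, A[0][2] + B[2][0] = 7 + 7 = 14) = 3 (attained at k = 1)
  C[0][1] = min over k of (A[0][0] + B[0][1] = 7 + 8 = 15, A[0][1] + B[1][1] = 6 + 9 = 15, A[0][2] + B[2][1] = 7 + 5 = 12) = 12 (attained at k = 2)
  C[0][2] = min over k of (A[0][0] + B[0][2] = 7 + 7 = 14, A[0][1] + B[1][2] = 6 + 4 = 10, A[0][2] + B[2][2] = 7 + 6 = 13) = 10 (attained at k = 1)
  C[1][0] = min over k of (A[1][0] + B[0][0] = -5 + 7 = 2, A[1][1] + B[1][0] = -4 + -3 = -7, A[1][2] + B[2][0] = -4 + 7 = 3) = -7 (attained at k = 1)
  C[1][1] = min over k of (A[1][0] + B[0][1] = -5 + 8 = 3, A[1][1] + B[1][1] = -4 + 9 = 5, A[1][2] + B[2][1] = -4 + 5 = 1) = 1 (attained at k = 2)
  C[1][2] = min over k of (A[1][0] + B[0][2] = -5 + 7 = 2, A[1][1] + B[1][2] = -4 + 4 = 0, A[1][2] + B[2][2] = -4 + 6 = 2) = 0 (attained at k = 1)
  C[2][0] = min over k of (A[2][0] + B[0][0] = 6 + 7 = 13, A[2][1] + B[1][0] = 5 + -3 = 2, A[2][2] + B[2][0] = 8 + 7 = 15) = 2 (attained at k = 1)
  C[2][1] = min over k of (A[2][0] + B[0][1] = 6 + 8 = 14, A[2][1] + B[1][1] = 5 + 9 = 14, A[2][2] + B[2][1] = 8 + 5 = 13) = 13 (attained at k = 2)
  C[2][2] = min over k of (A[2][0] + B[0][2] = 6 + 7 = 13, A[2][1] + B[1][2] = 5 + 4 = 9, A[2][2] + B[2][2] = 8 + 6 = 14) = 9 (attained at k = 1)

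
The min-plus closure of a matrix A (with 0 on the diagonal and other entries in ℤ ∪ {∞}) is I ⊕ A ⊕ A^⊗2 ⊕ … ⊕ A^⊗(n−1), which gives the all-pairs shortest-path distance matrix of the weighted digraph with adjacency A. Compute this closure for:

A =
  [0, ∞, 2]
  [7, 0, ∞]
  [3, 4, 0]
Closure =
  [0, 6, 2]
  [7, 0, 9]
  [3, 4, 0]

This is the Floyd-Warshall all-pairs shortest-path computation. For each intermediate vertex k = 0, 1, …, 2, update dist[i][j] ← min(dist[i][j], dist[i][k] + dist[k][j]). The final matrix gives, for each (i, j), the minimum total weight of any directed path from i to j (possibly empty when i = j).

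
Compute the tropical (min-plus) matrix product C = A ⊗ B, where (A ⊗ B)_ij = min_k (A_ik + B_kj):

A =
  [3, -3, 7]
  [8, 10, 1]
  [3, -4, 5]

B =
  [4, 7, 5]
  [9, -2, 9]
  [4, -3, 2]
A ⊗ B =
  [6, -5, 6]
  [5, -2, 3]
  [5, -6, 5]

Apply the min-plus product entry-by-entry:
  C[0][0] = min over k of (A[0][0] + B[0][0] = 3 + 4 = 7, A[0][1] + B[1][0] = -3 + 9 = 6, A[0][2] + B[2][0] = 7 + 4 = 11) = 6 (attained at k = 1)
  C[0][1] = min over k of (A[0][0] + B[0][1] = 3 + 7 = 10, A[0][1] + B[1][1] = -3 + -2 = -5, A[0][2] + B[2][1] = 7 + -3 = 4) = -5 (attained at k = 1)
  C[0][2] = min over k of (A[0][0] + B[0][2] = 3 + 5 = 8, A[0][1] + B[1][2] = -3 + 9 = 6, A[0][2] + B[2][2] = 7 + 2 = 9) = 6 (attained at k = 1)
  C[1][0] = min over k of (A[1][0] + B[0][0] = 8 + 4 = 12, A[1][1] + B[1][0] = 10 + 9 = 19, A[1][2] + B[2][0] = 1 + 4 = 5) = 5 (attained at k = 2)
  C[1][1] = min over k of (A[1][0] + B[0][1] = 8 + 7 = 15, A[1][1] + B[1][1] = 10 + -2 = 8, A[1][2] + B[2][1] = 1 + -3 = -2) = -2 (attained at k = 2)
  C[1][2] = min over k of (A[1][0] + B[0][2] = 8 + 5 = 13, A[1][1] + B[1][2] = 10 + 9 = 19, A[1][2] + B[2][2] = 1 + 2 = 3) = 3 (attained at k = 2)
  C[2][0] = min over k of (A[2][0] + B[0][0] = 3 + 4 = 7, A[2][1] + B[1][0] = -4 + 9 = 5, A[2][2] + B[2][0] = 5 + 4 = 9) = 5 (attained at k = 1)
  C[2][1] = min over k of (A[2][0] + B[0][1] = 3 + 7 = 10, A[2][1] + B[1][1] = -4 + -2 = -6, A[2][2] + B[2][1] = 5 + -3 = 2) = -6 (attained at k = 1)
  C[2][2] = min over k of (A[2][0] + B[0][2] = 3 + 5 = 8, A[2][1] + B[1][2] = -4 + 9 = 5, A[2][2] + B[2][2] = 5 + 2 = 7) = 5 (attained at k = 1)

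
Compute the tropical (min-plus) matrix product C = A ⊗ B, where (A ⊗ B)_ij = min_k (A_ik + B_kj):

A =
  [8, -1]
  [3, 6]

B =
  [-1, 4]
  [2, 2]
A ⊗ B =
  [1, 1]
  [2, 7]

Apply the min-plus product entry-by-entry:
  C[0][0] = min over k of (A[0][0] + B[0][0] = 8 + -1 = 7, A[0][1] + B[1][0] = -1 + 2 = 1) = 1 (attained at k = 1)
  C[0][1] = min over k of (A[0][0] + B[0][1] = 8 + 4 = 12, A[0][1] + B[1][1] = -1 + 2 = 1) = 1 (attained at k = 1)
  C[1][0] = min over k of (A[1][0] + B[0][0] = 3 + -1 = 2, A[1][1] + B[1][0] = 6 + 2 = 8) = 2 (attained at k = 0)
  C[1][1] = min over k of (A[1][0] + B[0][1] = 3 + 4 = 7, A[1][1] + B[1][1] = 6 + 2 = 8) = 7 (attained at k = 0)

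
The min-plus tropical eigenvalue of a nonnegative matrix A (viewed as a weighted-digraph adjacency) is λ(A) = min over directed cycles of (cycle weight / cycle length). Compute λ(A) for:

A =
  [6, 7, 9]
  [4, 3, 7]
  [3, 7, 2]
λ(A) = 2

Enumerate directed cycles and compute their means (weight / length). Sample:
  cycle 0 → 0: weight = 6, length = 1, mean = 6/1 ≈ 6.000
  cycle 1 → 1: weight = 3, length = 1, mean = 3/1 ≈ 3.000
  cycle 2 → 2: weight = 2, length = 1, mean = 2/1 ≈ 2.000
  cycle 0 → 1 → 0: weight = 11, length = 2, mean = 11/2 ≈ 5.500
  cycle 0 → 2 → 0: weight = 12, length = 2, mean = 12/2 ≈ 6.000
  cycle 1 → 0 → 1: weight = 11, length = 2, mean = 11/2 ≈ 5.500
Minimum mean = 2.000, attained e.g. along the cycle 2 → 2 with weight 2 and length 1. So λ(A) = 2/1 = 2.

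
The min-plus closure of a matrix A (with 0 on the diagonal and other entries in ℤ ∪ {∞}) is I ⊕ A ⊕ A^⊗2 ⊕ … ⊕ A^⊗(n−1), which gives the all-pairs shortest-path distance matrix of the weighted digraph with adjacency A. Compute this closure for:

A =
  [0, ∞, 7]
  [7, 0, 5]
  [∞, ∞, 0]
Closure =
  [0, ∞, 7]
  [7, 0, 5]
  [∞, ∞, 0]

This is the Floyd-Warshall all-pairs shortest-path computation. For each intermediate vertex k = 0, 1, …, 2, update dist[i][j] ← min(dist[i][j], dist[i][k] + dist[k][j]). The final matrix gives, for each (i, j), the minimum total weight of any directed path from i to j (possibly empty when i = j).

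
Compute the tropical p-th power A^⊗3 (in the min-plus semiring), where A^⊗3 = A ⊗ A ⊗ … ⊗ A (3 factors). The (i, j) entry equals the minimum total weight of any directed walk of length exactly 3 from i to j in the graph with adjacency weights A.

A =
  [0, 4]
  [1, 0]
A^⊗3 =
  [0, 4]
  [1, 0]

Each entry (A^⊗3)_ij equals the minimum over all length-3 walks i = v_0 → v_1 → … → v_3 = j of Σ_t A[v_t][v_{t+1}]. For example, for (i, j) = (0, 1) we minimise over 4 possible intermediate vertex sequences; the minimum is 4, attained along the walk 0 → 0 → 0 → 1.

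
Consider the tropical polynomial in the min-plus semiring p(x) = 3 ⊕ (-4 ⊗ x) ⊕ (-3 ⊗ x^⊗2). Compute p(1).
p(1) = -3

A tropical monomial a ⊗ x^⊗i evaluates to a + i · x. Evaluating each term at x = 1:
  Term 0 contributes 3 + 0 · 1 = 3
  Term 1 contributes -4 + 1 · 1 = -3
  Term 2 contributes -3 + 2 · 1 = -1
p(1) = ⊕ of these = min[3, -3, -1] = -3.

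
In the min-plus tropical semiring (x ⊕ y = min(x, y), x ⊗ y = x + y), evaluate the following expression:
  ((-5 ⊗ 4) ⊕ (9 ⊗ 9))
((-5 ⊗ 4) ⊕ (9 ⊗ 9)) = -1

Expand innermost to outermost. Recall ⊕ takes the minimum of its arguments and ⊗ takes their sum. Working out the expression ((-5 ⊗ 4) ⊕ (9 ⊗ 9)) gives -1.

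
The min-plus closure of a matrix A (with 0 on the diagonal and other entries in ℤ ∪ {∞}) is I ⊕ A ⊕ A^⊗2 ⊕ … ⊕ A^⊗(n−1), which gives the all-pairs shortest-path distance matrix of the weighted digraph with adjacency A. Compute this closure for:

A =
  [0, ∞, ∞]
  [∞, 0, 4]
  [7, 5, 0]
Closure =
  [0, ∞, ∞]
  [11, 0, 4]
  [7, 5, 0]

This is the Floyd-Warshall all-pairs shortest-path computation. For each intermediate vertex k = 0, 1, …, 2, update dist[i][j] ← min(dist[i][j], dist[i][k] + dist[k][j]). The final matrix gives, for each (i, j), the minimum total weight of any directed path from i to j (possibly empty when i = j).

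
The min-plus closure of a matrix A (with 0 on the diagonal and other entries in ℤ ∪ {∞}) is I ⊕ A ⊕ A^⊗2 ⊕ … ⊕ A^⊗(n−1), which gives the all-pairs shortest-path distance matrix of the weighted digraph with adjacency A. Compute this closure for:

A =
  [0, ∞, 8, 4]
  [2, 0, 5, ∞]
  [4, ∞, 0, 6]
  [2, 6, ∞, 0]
Closure =
  [0, 10, 8, 4]
  [2, 0, 5, 6]
  [4, 12, 0, 6]
  [2, 6, 10, 0]

This is the Floyd-Warshall all-pairs shortest-path computation. For each intermediate vertex k = 0, 1, …, 3, update dist[i][j] ← min(dist[i][j], dist[i][k] + dist[k][j]). The final matrix gives, for each (i, j), the minimum total weight of any directed path from i to j (possibly empty when i = j).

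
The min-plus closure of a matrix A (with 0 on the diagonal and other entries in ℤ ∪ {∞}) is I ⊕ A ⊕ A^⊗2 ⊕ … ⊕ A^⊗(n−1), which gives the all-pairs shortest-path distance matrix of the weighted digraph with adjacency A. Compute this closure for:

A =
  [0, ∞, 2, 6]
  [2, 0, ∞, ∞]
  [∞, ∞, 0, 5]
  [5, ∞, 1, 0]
Closure =
  [0, ∞, 2, 6]
  [2, 0, 4, 8]
  [10, ∞, 0, 5]
  [5, ∞, 1, 0]

This is the Floyd-Warshall all-pairs shortest-path computation. For each intermediate vertex k = 0, 1, …, 3, update dist[i][j] ← min(dist[i][j], dist[i][k] + dist[k][j]). The final matrix gives, for each (i, j), the minimum total weight of any directed path from i to j (possibly empty when i = j).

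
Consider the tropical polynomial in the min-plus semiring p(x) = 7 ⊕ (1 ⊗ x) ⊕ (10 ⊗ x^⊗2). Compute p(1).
p(1) = 2

A tropical monomial a ⊗ x^⊗i evaluates to a + i · x. Evaluating each term at x = 1:
  Term 0 contributes 7 + 0 · 1 = 7
  Term 1 contributes 1 + 1 · 1 = 2
  Term 2 contributes 10 + 2 · 1 = 12
p(1) = ⊕ of these = min[7, 2, 12] = 2.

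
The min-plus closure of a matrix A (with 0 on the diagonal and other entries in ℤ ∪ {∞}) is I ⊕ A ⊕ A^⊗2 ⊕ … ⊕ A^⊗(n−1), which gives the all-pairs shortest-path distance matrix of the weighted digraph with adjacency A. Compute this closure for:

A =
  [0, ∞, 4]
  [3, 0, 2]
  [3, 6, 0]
Closure =
  [0, 10, 4]
  [3, 0, 2]
  [3, 6, 0]

This is the Floyd-Warshall all-pairs shortest-path computation. For each intermediate vertex k = 0, 1, …, 2, update dist[i][j] ← min(dist[i][j], dist[i][k] + dist[k][j]). The final matrix gives, for each (i, j), the minimum total weight of any directed path from i to j (possibly empty when i = j).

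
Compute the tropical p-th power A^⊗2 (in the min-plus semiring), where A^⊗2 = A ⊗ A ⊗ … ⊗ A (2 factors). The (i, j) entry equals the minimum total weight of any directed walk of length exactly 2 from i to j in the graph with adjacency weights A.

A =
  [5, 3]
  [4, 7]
A^⊗2 =
  [7, 8]
  [9, 7]

Each entry (A^⊗2)_ij equals the minimum over all length-2 walks i = v_0 → v_1 → … → v_2 = j of Σ_t A[v_t][v_{t+1}]. For example, for (i, j) = (0, 1) we minimise over 2 possible intermediate vertex sequences; the minimum is 8, attained along the walk 0 → 0 → 1.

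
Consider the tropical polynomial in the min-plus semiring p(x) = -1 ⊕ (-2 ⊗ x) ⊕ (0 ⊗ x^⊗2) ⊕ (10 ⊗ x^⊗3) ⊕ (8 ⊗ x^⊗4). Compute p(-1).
p(-1) = -3

A tropical monomial a ⊗ x^⊗i evaluates to a + i · x. Evaluating each term at x = -1:
  Term 0 contributes -1 + 0 · -1 = -1
  Term 1 contributes -2 + 1 · -1 = -3
  Term 2 contributes 0 + 2 · -1 = -2
  Term 3 contributes 10 + 3 · -1 = 7
  Term 4 contributes 8 + 4 · -1 = 4
p(-1) = ⊕ of these = min[-1, -3, -2, 7, 4] = -3.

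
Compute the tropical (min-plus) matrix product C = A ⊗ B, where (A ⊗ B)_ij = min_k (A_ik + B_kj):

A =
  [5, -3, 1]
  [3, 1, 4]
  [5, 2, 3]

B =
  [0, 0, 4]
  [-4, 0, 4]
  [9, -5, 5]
A ⊗ B =
  [-7, -4, 1]
  [-3, -1, 5]
  [-2, -2, 6]

Apply the min-plus product entry-by-entry:
  C[0][0] = min over k of (A[0][0] + B[0][0] = 5 + 0 = 5, A[0][1] + B[1][0] = -3 + -4 = -7, A[0][2] + B[2][0] = 1 + 9 = 10) = -7 (attained at k = 1)
  C[0][1] = min over k of (A[0][0] + B[0][1] = 5 + 0 = 5, A[0][1] + B[1][1] = -3 + 0 = -3, A[0][2] + B[2][1] = 1 + -5 = -4) = -4 (attained at k = 2)
  C[0][2] = min over k of (A[0][0] + B[0][2] = 5 + 4 = 9, A[0][1] + B[1][2] = -3 + 4 = 1, A[0][2] + B[2][2] = 1 + 5 = 6) = 1 (attained at k = 1)
  C[1][0] = min over k of (A[1][0] + B[0][0] = 3 + 0 = 3, A[1][1] + B[1][0] = 1 + -4 = -3, A[1][2] + B[2][0] = 4 + 9 = 13) = -3 (attained at k = 1)
  C[1][1] = min over k of (A[1][0] + B[0][1] = 3 + 0 = 3, A[1][1] + B[1][1] = 1 + 0 = 1, A[1][2] + B[2][1] = 4 + -5 = -1) = -1 (attained at k = 2)
  C[1][2] = min over k of (A[1][0] + B[0][2] = 3 + 4 = 7, A[1][1] + B[1][2] = 1 + 4 = 5, A[1][2] + B[2][2] = 4 + 5 = 9) = 5 (attained at k = 1)
  C[2][0] = min over k of (A[2][0] + B[0][0] = 5 + 0 = 5, A[2][1] + B[1][0] = 2 + -4 = -2, A[2][2] + B[2][0] = 3 + 9 = 12) = -2 (attained at k = 1)
  C[2][1] = min over k of (A[2][0] + B[0][1] = 5 + 0 = 5, A[2][1] + B[1][1] = 2 + 0 = 2, A[2][2] + B[2][1] = 3 + -5 = -2) = -2 (attained at k = 2)
  C[2][2] = min over k of (A[2][0] + B[0][2] = 5 + 4 = 9, A[2][1] + B[1][2] = 2 + 4 = 6, A[2][2] + B[2][2] = 3 + 5 = 8) = 6 (attained at k = 1)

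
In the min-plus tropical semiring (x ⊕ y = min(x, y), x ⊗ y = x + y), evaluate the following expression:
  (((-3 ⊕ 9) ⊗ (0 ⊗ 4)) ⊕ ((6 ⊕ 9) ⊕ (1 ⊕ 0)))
(((-3 ⊕ 9) ⊗ (0 ⊗ 4)) ⊕ ((6 ⊕ 9) ⊕ (1 ⊕ 0))) = 0

Expand innermost to outermost. Recall ⊕ takes the minimum of its arguments and ⊗ takes their sum. Working out the expression (((-3 ⊕ 9) ⊗ (0 ⊗ 4)) ⊕ ((6 ⊕ 9) ⊕ (1 ⊕ 0))) gives 0.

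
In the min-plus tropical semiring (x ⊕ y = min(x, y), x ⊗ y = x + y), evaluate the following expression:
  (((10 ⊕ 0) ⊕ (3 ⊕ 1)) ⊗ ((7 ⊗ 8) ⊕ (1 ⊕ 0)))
(((10 ⊕ 0) ⊕ (3 ⊕ 1)) ⊗ ((7 ⊗ 8) ⊕ (1 ⊕ 0))) = 0

Expand innermost to outermost. Recall ⊕ takes the minimum of its arguments and ⊗ takes their sum. Working out the expression (((10 ⊕ 0) ⊕ (3 ⊕ 1)) ⊗ ((7 ⊗ 8) ⊕ (1 ⊕ 0))) gives 0.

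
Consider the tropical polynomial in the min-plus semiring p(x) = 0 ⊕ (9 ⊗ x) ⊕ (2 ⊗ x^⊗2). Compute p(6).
p(6) = 0

A tropical monomial a ⊗ x^⊗i evaluates to a + i · x. Evaluating each term at x = 6:
  Term 0 contributes 0 + 0 · 6 = 0
  Term 1 contributes 9 + 1 · 6 = 15
  Term 2 contributes 2 + 2 · 6 = 14
p(6) = ⊕ of these = min[0, 15, 14] = 0.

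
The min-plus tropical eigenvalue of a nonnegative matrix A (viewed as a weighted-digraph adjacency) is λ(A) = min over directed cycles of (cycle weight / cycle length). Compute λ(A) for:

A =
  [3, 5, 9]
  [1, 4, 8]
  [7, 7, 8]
λ(A) = 3

Enumerate directed cycles and compute their means (weight / length). Sample:
  cycle 0 → 0: weight = 3, length = 1, mean = 3/1 ≈ 3.000
  cycle 1 → 1: weight = 4, length = 1, mean = 4/1 ≈ 4.000
  cycle 2 → 2: weight = 8, length = 1, mean = 8/1 ≈ 8.000
  cycle 0 → 1 → 0: weight = 6, length = 2, mean = 6/2 ≈ 3.000
  cycle 0 → 2 → 0: weight = 16, length = 2, mean = 16/2 ≈ 8.000
  cycle 1 → 0 → 1: weight = 6, length = 2, mean = 6/2 ≈ 3.000
Minimum mean = 3.000, attained e.g. along the cycle 0 → 0 with weight 3 and length 1. So λ(A) = 3/1 = 3.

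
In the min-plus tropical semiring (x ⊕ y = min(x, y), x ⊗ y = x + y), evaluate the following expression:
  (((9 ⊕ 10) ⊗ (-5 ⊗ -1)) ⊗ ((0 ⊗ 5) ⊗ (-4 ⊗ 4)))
(((9 ⊕ 10) ⊗ (-5 ⊗ -1)) ⊗ ((0 ⊗ 5) ⊗ (-4 ⊗ 4))) = 8

Expand innermost to outermost. Recall ⊕ takes the minimum of its arguments and ⊗ takes their sum. Working out the expression (((9 ⊕ 10) ⊗ (-5 ⊗ -1)) ⊗ ((0 ⊗ 5) ⊗ (-4 ⊗ 4))) gives 8.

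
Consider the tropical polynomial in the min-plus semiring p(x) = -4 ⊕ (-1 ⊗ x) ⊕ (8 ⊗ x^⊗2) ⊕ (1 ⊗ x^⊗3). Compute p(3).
p(3) = -4

A tropical monomial a ⊗ x^⊗i evaluates to a + i · x. Evaluating each term at x = 3:
  Term 0 contributes -4 + 0 · 3 = -4
  Term 1 contributes -1 + 1 · 3 = 2
  Term 2 contributes 8 + 2 · 3 = 14
  Term 3 contributes 1 + 3 · 3 = 10
p(3) = ⊕ of these = min[-4, 2, 14, 10] = -4.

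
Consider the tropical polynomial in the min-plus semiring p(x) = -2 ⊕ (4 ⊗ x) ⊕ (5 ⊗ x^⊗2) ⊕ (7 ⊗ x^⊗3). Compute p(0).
p(0) = -2

A tropical monomial a ⊗ x^⊗i evaluates to a + i · x. Evaluating each term at x = 0:
  Term 0 contributes -2 + 0 · 0 = -2
  Term 1 contributes 4 + 1 · 0 = 4
  Term 2 contributes 5 + 2 · 0 = 5
  Term 3 contributes 7 + 3 · 0 = 7
p(0) = ⊕ of these = min[-2, 4, 5, 7] = -2.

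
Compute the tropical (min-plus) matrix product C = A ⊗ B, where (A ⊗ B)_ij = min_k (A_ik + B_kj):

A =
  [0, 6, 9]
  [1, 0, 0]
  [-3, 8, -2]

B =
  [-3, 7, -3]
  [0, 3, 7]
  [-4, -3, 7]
A ⊗ B =
  [-3, 6, -3]
  [-4, -3, -2]
  [-6, -5, -6]

Apply the min-plus product entry-by-entry:
  C[0][0] = min over k of (A[0][0] + B[0][0] = 0 + -3 = -3, A[0][1] + B[1][0] = 6 + 0 = 6, A[0][2] + B[2][0] = 9 + -4 = 5) = -3 (attained at k = 0)
  C[0][1] = min over k of (A[0][0] + B[0][1] = 0 + 7 = 7, A[0][1] + B[1][1] = 6 + 3 = 9, A[0][2] + B[2][1] = 9 + -3 = 6) = 6 (attained at k = 2)
  C[0][2] = min over k of (A[0][0] + B[0][2] = 0 + -3 = -3, A[0][1] + B[1][2] = 6 + 7 = 13, A[0][2] + B[2][2] = 9 + 7 = 16) = -3 (attained at k = 0)
  C[1][0] = min over k of (A[1][0] + B[0][0] = 1 + -3 = -2, A[1][1] + B[1][0] = 0 + 0 = 0, A[1][2] + B[2][0] = 0 + -4 = -4) = -4 (attained at k = 2)
  C[1][1] = min over k of (A[1][0] + B[0][1] = 1 + 7 = 8, A[1][1] + B[1][1] = 0 + 3 = 3, A[1][2] + B[2][1] = 0 + -3 = -3) = -3 (attained at k = 2)
  C[1][2] = min over k of (A[1][0] + B[0][2] = 1 + -3 = -2, A[1][1] + B[1][2] = 0 + 7 = 7, A[1][2] + B[2][2] = 0 + 7 = 7) = -2 (attained at k = 0)
  C[2][0] = min over k of (A[2][0] + B[0][0] = -3 + -3 = -6, A[2][1] + B[1][0] = 8 + 0 = 8, A[2][2] + B[2][0] = -2 + -4 = -6) = -6 (attained at k = 0)
  C[2][1] = min over k of (A[2][0] + B[0][1] = -3 + 7 = 4, A[2][1] + B[1][1] = 8 + 3 = 11, A[2][2] + B[2][1] = -2 + -3 = -5) = -5 (attained at k = 2)
  C[2][2] = min over k of (A[2][0] + B[0][2] = -3 + -3 = -6, A[2][1] + B[1][2] = 8 + 7 = 15, A[2][2] + B[2][2] = -2 + 7 = 5) = -6 (attained at k = 0)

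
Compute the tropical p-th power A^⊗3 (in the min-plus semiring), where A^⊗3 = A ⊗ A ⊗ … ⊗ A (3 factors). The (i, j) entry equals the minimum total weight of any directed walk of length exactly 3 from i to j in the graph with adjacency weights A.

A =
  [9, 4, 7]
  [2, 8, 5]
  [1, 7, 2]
A^⊗3 =
  [10, 10, 11]
  [8, 10, 9]
  [5, 7, 6]

Each entry (A^⊗3)_ij equals the minimum over all length-3 walks i = v_0 → v_1 → … → v_3 = j of Σ_t A[v_t][v_{t+1}]. For example, for (i, j) = (0, 2) we minimise over 9 possible intermediate vertex sequences; the minimum is 11, attained along the walk 0 → 1 → 2 → 2.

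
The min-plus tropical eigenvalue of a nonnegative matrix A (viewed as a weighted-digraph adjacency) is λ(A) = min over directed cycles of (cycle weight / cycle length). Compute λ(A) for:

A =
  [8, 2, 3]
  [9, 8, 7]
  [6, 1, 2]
λ(A) = 2

Enumerate directed cycles and compute their means (weight / length). Sample:
  cycle 0 → 0: weight = 8, length = 1, mean = 8/1 ≈ 8.000
  cycle 1 → 1: weight = 8, length = 1, mean = 8/1 ≈ 8.000
  cycle 2 → 2: weight = 2, length = 1, mean = 2/1 ≈ 2.000
  cycle 0 → 1 → 0: weight = 11, length = 2, mean = 11/2 ≈ 5.500
  cycle 0 → 2 → 0: weight = 9, length = 2, mean = 9/2 ≈ 4.500
  cycle 1 → 0 → 1: weight = 11, length = 2, mean = 11/2 ≈ 5.500
Minimum mean = 2.000, attained e.g. along the cycle 2 → 2 with weight 2 and length 1. So λ(A) = 2/1 = 2.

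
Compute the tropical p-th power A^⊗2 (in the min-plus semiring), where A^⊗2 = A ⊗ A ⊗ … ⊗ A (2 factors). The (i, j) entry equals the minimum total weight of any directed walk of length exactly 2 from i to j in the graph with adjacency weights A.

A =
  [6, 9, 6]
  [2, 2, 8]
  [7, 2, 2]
A^⊗2 =
  [11, 8, 8]
  [4, 4, 8]
  [4, 4, 4]

Each entry (A^⊗2)_ij equals the minimum over all length-2 walks i = v_0 → v_1 → … → v_2 = j of Σ_t A[v_t][v_{t+1}]. For example, for (i, j) = (0, 2) we minimise over 3 possible intermediate vertex sequences; the minimum is 8, attained along the walk 0 → 2 → 2.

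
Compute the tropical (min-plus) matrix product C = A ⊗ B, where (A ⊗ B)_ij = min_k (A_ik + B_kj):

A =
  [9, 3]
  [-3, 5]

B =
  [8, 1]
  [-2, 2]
A ⊗ B =
  [1, 5]
  [3, -2]

Apply the min-plus product entry-by-entry:
  C[0][0] = min over k of (A[0][0] + B[0][0] = 9 + 8 = 17, A[0][1] + B[1][0] = 3 + -2 = 1) = 1 (attained at k = 1)
  C[0][1] = min over k of (A[0][0] + B[0][1] = 9 + 1 = 10, A[0][1] + B[1][1] = 3 + 2 = 5) = 5 (attained at k = 1)
  C[1][0] = min over k of (A[1][0] + B[0][0] = -3 + 8 = 5, A[1][1] + B[1][0] = 5 + -2 = 3) = 3 (attained at k = 1)
  C[1][1] = min over k of (A[1][0] + B[0][1] = -3 + 1 = -2, A[1][1] + B[1][1] = 5 + 2 = 7) = -2 (attained at k = 0)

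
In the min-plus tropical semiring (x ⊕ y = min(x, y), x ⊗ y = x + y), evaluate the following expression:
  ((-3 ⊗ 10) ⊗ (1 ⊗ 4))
((-3 ⊗ 10) ⊗ (1 ⊗ 4)) = 12

Expand innermost to outermost. Recall ⊕ takes the minimum of its arguments and ⊗ takes their sum. Working out the expression ((-3 ⊗ 10) ⊗ (1 ⊗ 4)) gives 12.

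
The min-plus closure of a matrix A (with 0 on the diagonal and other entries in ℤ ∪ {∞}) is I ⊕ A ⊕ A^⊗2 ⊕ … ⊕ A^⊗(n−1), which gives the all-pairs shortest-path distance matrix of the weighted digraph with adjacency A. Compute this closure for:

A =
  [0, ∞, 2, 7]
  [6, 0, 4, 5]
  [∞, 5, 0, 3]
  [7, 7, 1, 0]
Closure =
  [0, 7, 2, 5]
  [6, 0, 4, 5]
  [10, 5, 0, 3]
  [7, 6, 1, 0]

This is the Floyd-Warshall all-pairs shortest-path computation. For each intermediate vertex k = 0, 1, …, 3, update dist[i][j] ← min(dist[i][j], dist[i][k] + dist[k][j]). The final matrix gives, for each (i, j), the minimum total weight of any directed path from i to j (possibly empty when i = j).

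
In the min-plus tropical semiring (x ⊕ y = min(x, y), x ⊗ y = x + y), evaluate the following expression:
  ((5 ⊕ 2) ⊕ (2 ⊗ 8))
((5 ⊕ 2) ⊕ (2 ⊗ 8)) = 2

Expand innermost to outermost. Recall ⊕ takes the minimum of its arguments and ⊗ takes their sum. Working out the expression ((5 ⊕ 2) ⊕ (2 ⊗ 8)) gives 2.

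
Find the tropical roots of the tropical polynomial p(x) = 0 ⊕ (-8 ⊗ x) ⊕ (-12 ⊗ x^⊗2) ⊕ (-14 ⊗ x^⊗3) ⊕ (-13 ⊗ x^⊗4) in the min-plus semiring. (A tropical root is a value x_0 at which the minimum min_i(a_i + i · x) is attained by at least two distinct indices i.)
Roots: {-1, 2, 4, 8}

Each tropical root is a break point of the lower envelope of the lines y = a_i + i · x (there are 5 lines, with slopes 0, 1, ..., 4). Only the lines that attain the minimum somewhere contribute to roots; other lines are dominated. Here the surviving (envelope) indices are i = 4, i = 3, i = 2, i = 1, i = 0.
Intersections between consecutive envelope lines give the roots: for adjacent envelope indices i < j the intersection is x = (a_i − a_j) / (j − i). Reading off the sorted break points: {-1, 2, 4, 8}.
Verification: at each break x_0, at least two indices attain the minimum of min_i(a_i + i · x_0).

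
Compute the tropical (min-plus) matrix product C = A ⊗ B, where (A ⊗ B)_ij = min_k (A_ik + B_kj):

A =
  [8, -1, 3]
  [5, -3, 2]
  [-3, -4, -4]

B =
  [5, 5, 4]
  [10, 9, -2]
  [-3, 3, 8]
A ⊗ B =
  [0, 6, -3]
  [-1, 5, -5]
  [-7, -1, -6]

Apply the min-plus product entry-by-entry:
  C[0][0] = min over k of (A[0][0] + B[0][0] = 8 + 5 = 13, A[0][1] + B[1][0] = -1 + 10 = 9, A[0][2] + B[2][0] = 3 + -3 = 0) = 0 (attained at k = 2)
  C[0][1] = min over k of (A[0][0] + B[0][1] = 8 + 5 = 13, A[0][1] + B[1][1] = -1 + 9 = 8, A[0][2] + B[2][1] = 3 + 3 = 6) = 6 (attained at k = 2)
  C[0][2] = min over k of (A[0][0] + B[0][2] = 8 + 4 = 12, A[0][1] + B[1][2] = -1 + -2 = -3, A[0][2] + B[2][2] = 3 + 8 = 11) = -3 (attained at k = 1)
  C[1][0] = min over k of (A[1][0] + B[0][0] = 5 + 5 = 10, A[1][1] + B[1][0] = -3 + 10 = 7, A[1][2] + B[2][0] = 2 + -3 = -1) = -1 (attained at k = 2)
  C[1][1] = min over k of (A[1][0] + B[0][1] = 5 + 5 = 10, A[1][1] + B[1][1] = -3 + 9 = 6, A[1][2] + B[2][1] = 2 + 3 = 5) = 5 (attained at k = 2)
  C[1][2] = min over k of (A[1][0] + B[0][2] = 5 + 4 = 9, A[1][1] + B[1][2] = -3 + -2 = -5, A[1][2] + B[2][2] = 2 + 8 = 10) = -5 (attained at k = 1)
  C[2][0] = min over k of (A[2][0] + B[0][0] = -3 + 5 = 2, A[2][1] + B[1][0] = -4 + 10 = 6, A[2][2] + B[2][0] = -4 + -3 = -7) = -7 (attained at k = 2)
  C[2][1] = min over k of (A[2][0] + B[0][1] = -3 + 5 = 2, A[2][1] + B[1][1] = -4 + 9 = 5, A[2][2] + B[2][1] = -4 + 3 = -1) = -1 (attained at k = 2)
  C[2][2] = min over k of (A[2][0] + B[0][2] = -3 + 4 = 1, A[2][1] + B[1][2] = -4 + -2 = -6, A[2][2] + B[2][2] = -4 + 8 = 4) = -6 (attained at k = 1)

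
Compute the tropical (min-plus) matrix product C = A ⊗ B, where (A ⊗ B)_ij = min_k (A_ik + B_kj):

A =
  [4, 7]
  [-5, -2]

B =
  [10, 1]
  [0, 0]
A ⊗ B =
  [7, 5]
  [-2, -4]

Apply the min-plus product entry-by-entry:
  C[0][0] = min over k of (A[0][0] + B[0][0] = 4 + 10 = 14, A[0][1] + B[1][0] = 7 + 0 = 7) = 7 (attained at k = 1)
  C[0][1] = min over k of (A[0][0] + B[0][1] = 4 + 1 = 5, A[0][1] + B[1][1] = 7 + 0 = 7) = 5 (attained at k = 0)
  C[1][0] = min over k of (A[1][0] + B[0][0] = -5 + 10 = 5, A[1][1] + B[1][0] = -2 + 0 = -2) = -2 (attained at k = 1)
  C[1][1] = min over k of (A[1][0] + B[0][1] = -5 + 1 = -4, A[1][1] + B[1][1] = -2 + 0 = -2) = -4 (attained at k = 0)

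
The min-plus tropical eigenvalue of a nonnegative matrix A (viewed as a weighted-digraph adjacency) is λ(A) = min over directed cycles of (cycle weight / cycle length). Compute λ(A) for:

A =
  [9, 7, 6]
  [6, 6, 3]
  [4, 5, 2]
λ(A) = 2

Enumerate directed cycles and compute their means (weight / length). Sample:
  cycle 0 → 0: weight = 9, length = 1, mean = 9/1 ≈ 9.000
  cycle 1 → 1: weight = 6, length = 1, mean = 6/1 ≈ 6.000
  cycle 2 → 2: weight = 2, length = 1, mean = 2/1 ≈ 2.000
  cycle 0 → 1 → 0: weight = 13, length = 2, mean = 13/2 ≈ 6.500
  cycle 0 → 2 → 0: weight = 10, length = 2, mean = 10/2 ≈ 5.000
  cycle 1 → 0 → 1: weight = 13, length = 2, mean = 13/2 ≈ 6.500
Minimum mean = 2.000, attained e.g. along the cycle 2 → 2 with weight 2 and length 1. So λ(A) = 2/1 = 2.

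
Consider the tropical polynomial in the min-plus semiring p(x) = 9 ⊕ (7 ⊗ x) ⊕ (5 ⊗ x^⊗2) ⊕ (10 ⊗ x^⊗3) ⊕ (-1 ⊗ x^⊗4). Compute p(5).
p(5) = 9

A tropical monomial a ⊗ x^⊗i evaluates to a + i · x. Evaluating each term at x = 5:
  Term 0 contributes 9 + 0 · 5 = 9
  Term 1 contributes 7 + 1 · 5 = 12
  Term 2 contributes 5 + 2 · 5 = 15
  Term 3 contributes 10 + 3 · 5 = 25
  Term 4 contributes -1 + 4 · 5 = 19
p(5) = ⊕ of these = min[9, 12, 15, 25, 19] = 9.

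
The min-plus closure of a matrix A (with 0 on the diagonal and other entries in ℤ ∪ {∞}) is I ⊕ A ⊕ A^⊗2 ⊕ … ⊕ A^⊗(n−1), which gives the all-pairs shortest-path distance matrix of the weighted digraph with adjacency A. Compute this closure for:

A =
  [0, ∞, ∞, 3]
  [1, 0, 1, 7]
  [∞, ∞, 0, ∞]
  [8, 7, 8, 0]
Closure =
  [0, 10, 11, 3]
  [1, 0, 1, 4]
  [∞, ∞, 0, ∞]
  [8, 7, 8, 0]

This is the Floyd-Warshall all-pairs shortest-path computation. For each intermediate vertex k = 0, 1, …, 3, update dist[i][j] ← min(dist[i][j], dist[i][k] + dist[k][j]). The final matrix gives, for each (i, j), the minimum total weight of any directed path from i to j (possibly empty when i = j).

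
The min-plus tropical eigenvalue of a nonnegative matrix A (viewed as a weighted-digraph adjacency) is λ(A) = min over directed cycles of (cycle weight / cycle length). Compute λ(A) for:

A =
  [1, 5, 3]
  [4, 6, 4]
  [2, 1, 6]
λ(A) = 1

Enumerate directed cycles and compute their means (weight / length). Sample:
  cycle 0 → 0: weight = 1, length = 1, mean = 1/1 ≈ 1.000
  cycle 1 → 1: weight = 6, length = 1, mean = 6/1 ≈ 6.000
  cycle 2 → 2: weight = 6, length = 1, mean = 6/1 ≈ 6.000
  cycle 0 → 1 → 0: weight = 9, length = 2, mean = 9/2 ≈ 4.500
  cycle 0 → 2 → 0: weight = 5, length = 2, mean = 5/2 ≈ 2.500
  cycle 1 → 0 → 1: weight = 9, length = 2, mean = 9/2 ≈ 4.500
Minimum mean = 1.000, attained e.g. along the cycle 0 → 0 with weight 1 and length 1. So λ(A) = 1/1 = 1.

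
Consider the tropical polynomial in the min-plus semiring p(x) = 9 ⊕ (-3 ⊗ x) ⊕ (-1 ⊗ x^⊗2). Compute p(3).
p(3) = 0

A tropical monomial a ⊗ x^⊗i evaluates to a + i · x. Evaluating each term at x = 3:
  Term 0 contributes 9 + 0 · 3 = 9
  Term 1 contributes -3 + 1 · 3 = 0
  Term 2 contributes -1 + 2 · 3 = 5
p(3) = ⊕ of these = min[9, 0, 5] = 0.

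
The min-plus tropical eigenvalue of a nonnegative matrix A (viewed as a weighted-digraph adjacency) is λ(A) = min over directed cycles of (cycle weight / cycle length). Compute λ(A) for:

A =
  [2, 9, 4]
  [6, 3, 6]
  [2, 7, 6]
λ(A) = 2

Enumerate directed cycles and compute their means (weight / length). Sample:
  cycle 0 → 0: weight = 2, length = 1, mean = 2/1 ≈ 2.000
  cycle 1 → 1: weight = 3, length = 1, mean = 3/1 ≈ 3.000
  cycle 2 → 2: weight = 6, length = 1, mean = 6/1 ≈ 6.000
  cycle 0 → 1 → 0: weight = 15, length = 2, mean = 15/2 ≈ 7.500
  cycle 0 → 2 → 0: weight = 6, length = 2, mean = 6/2 ≈ 3.000
  cycle 1 → 0 → 1: weight = 15, length = 2, mean = 15/2 ≈ 7.500
Minimum mean = 2.000, attained e.g. along the cycle 0 → 0 with weight 2 and length 1. So λ(A) = 2/1 = 2.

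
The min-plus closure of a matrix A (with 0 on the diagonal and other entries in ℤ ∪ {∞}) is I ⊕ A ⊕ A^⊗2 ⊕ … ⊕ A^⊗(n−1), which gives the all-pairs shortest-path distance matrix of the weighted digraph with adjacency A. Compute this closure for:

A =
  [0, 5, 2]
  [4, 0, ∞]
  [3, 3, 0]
Closure =
  [0, 5, 2]
  [4, 0, 6]
  [3, 3, 0]

This is the Floyd-Warshall all-pairs shortest-path computation. For each intermediate vertex k = 0, 1, …, 2, update dist[i][j] ← min(dist[i][j], dist[i][k] + dist[k][j]). The final matrix gives, for each (i, j), the minimum total weight of any directed path from i to j (possibly empty when i = j).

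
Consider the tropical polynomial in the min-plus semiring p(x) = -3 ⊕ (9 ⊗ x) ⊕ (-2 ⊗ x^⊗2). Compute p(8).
p(8) = -3

A tropical monomial a ⊗ x^⊗i evaluates to a + i · x. Evaluating each term at x = 8:
  Term 0 contributes -3 + 0 · 8 = -3
  Term 1 contributes 9 + 1 · 8 = 17
  Term 2 contributes -2 + 2 · 8 = 14
p(8) = ⊕ of these = min[-3, 17, 14] = -3.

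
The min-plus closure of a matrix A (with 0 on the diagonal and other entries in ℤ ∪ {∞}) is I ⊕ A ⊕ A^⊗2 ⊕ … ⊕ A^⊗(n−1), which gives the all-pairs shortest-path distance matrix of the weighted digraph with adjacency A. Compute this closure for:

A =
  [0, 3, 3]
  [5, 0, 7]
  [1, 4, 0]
Closure =
  [0, 3, 3]
  [5, 0, 7]
  [1, 4, 0]

This is the Floyd-Warshall all-pairs shortest-path computation. For each intermediate vertex k = 0, 1, …, 2, update dist[i][j] ← min(dist[i][j], dist[i][k] + dist[k][j]). The final matrix gives, for each (i, j), the minimum total weight of any directed path from i to j (possibly empty when i = j).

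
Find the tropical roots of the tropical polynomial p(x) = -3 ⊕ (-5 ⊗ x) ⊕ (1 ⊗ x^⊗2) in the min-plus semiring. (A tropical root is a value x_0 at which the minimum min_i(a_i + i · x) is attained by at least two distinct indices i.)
Roots: {-6, 2}

Each tropical root is a break point of the lower envelope of the lines y = a_i + i · x (there are 3 lines, with slopes 0, 1, ..., 2). Only the lines that attain the minimum somewhere contribute to roots; other lines are dominated. Here the surviving (envelope) indices are i = 2, i = 1, i = 0.
Intersections between consecutive envelope lines give the roots: for adjacent envelope indices i < j the intersection is x = (a_i − a_j) / (j − i). Reading off the sorted break points: {-6, 2}.
Verification: at each break x_0, at least two indices attain the minimum of min_i(a_i + i · x_0).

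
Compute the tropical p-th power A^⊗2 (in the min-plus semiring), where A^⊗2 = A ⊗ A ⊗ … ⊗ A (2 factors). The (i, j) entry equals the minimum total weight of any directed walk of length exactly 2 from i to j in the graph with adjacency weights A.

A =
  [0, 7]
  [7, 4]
A^⊗2 =
  [0, 7]
  [7, 8]

Each entry (A^⊗2)_ij equals the minimum over all length-2 walks i = v_0 → v_1 → … → v_2 = j of Σ_t A[v_t][v_{t+1}]. For example, for (i, j) = (0, 1) we minimise over 2 possible intermediate vertex sequences; the minimum is 7, attained along the walk 0 → 0 → 1.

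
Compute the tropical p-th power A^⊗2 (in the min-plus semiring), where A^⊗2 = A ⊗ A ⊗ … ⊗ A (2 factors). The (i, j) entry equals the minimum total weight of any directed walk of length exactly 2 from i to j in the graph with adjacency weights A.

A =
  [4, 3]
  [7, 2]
A^⊗2 =
  [8, 5]
  [9, 4]

Each entry (A^⊗2)_ij equals the minimum over all length-2 walks i = v_0 → v_1 → … → v_2 = j of Σ_t A[v_t][v_{t+1}]. For example, for (i, j) = (0, 1) we minimise over 2 possible intermediate vertex sequences; the minimum is 5, attained along the walk 0 → 1 → 1.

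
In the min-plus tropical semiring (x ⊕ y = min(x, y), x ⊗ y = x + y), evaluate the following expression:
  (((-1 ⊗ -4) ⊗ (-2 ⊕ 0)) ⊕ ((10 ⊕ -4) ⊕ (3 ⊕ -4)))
(((-1 ⊗ -4) ⊗ (-2 ⊕ 0)) ⊕ ((10 ⊕ -4) ⊕ (3 ⊕ -4))) = -7

Expand innermost to outermost. Recall ⊕ takes the minimum of its arguments and ⊗ takes their sum. Working out the expression (((-1 ⊗ -4) ⊗ (-2 ⊕ 0)) ⊕ ((10 ⊕ -4) ⊕ (3 ⊕ -4))) gives -7.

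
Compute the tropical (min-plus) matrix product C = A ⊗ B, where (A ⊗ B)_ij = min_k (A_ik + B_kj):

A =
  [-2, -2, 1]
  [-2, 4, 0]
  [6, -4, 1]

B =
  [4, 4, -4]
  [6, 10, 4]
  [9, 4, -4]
A ⊗ B =
  [2, 2, -6]
  [2, 2, -6]
  [2, 5, -3]

Apply the min-plus product entry-by-entry:
  C[0][0] = min over k of (A[0][0] + B[0][0] = -2 + 4 = 2, A[0][1] + B[1][0] = -2 + 6 = 4, A[0][2] + B[2][0] = 1 + 9 = 10) = 2 (attained at k = 0)
  C[0][1] = min over k of (A[0][0] + B[0][1] = -2 + 4 = 2, A[0][1] + B[1][1] = -2 + 10 = 8, A[0][2] + B[2][1] = 1 + 4 = 5) = 2 (attained at k = 0)
  C[0][2] = min over k of (A[0][0] + B[0][2] = -2 + -4 = -6, A[0][1] + B[1][2] = -2 + 4 = 2, A[0][2] + B[2][2] = 1 + -4 = -3) = -6 (attained at k = 0)
  C[1][0] = min over k of (A[1][0] + B[0][0] = -2 + 4 = 2, A[1][1] + B[1][0] = 4 + 6 = 10, A[1][2] + B[2][0] = 0 + 9 = 9) = 2 (attained at k = 0)
  C[1][1] = min over k of (A[1][0] + B[0][1] = -2 + 4 = 2, A[1][1] + B[1][1] = 4 + 10 = 14, A[1][2] + B[2][1] = 0 + 4 = 4) = 2 (attained at k = 0)
  C[1][2] = min over k of (A[1][0] + B[0][2] = -2 + -4 = -6, A[1][1] + B[1][2] = 4 + 4 = 8, A[1][2] + B[2][2] = 0 + -4 = -4) = -6 (attained at k = 0)
  C[2][0] = min over k of (A[2][0] + B[0][0] = 6 + 4 = 10, A[2][1] + B[1][0] = -4 + 6 = 2, A[2][2] + B[2][0] = 1 + 9 = 10) = 2 (attained at k = 1)
  C[2][1] = min over k of (A[2][0] + B[0][1] = 6 + 4 = 10, A[2][1] + B[1][1] = -4 + 10 = 6, A[2][2] + B[2][1] = 1 + 4 = 5) = 5 (attained at k = 2)
  C[2][2] = min over k of (A[2][0] + B[0][2] = 6 + -4 = 2, A[2][1] + B[1][2] = -4 + 4 = 0, A[2][2] + B[2][2] = 1 + -4 = -3) = -3 (attained at k = 2)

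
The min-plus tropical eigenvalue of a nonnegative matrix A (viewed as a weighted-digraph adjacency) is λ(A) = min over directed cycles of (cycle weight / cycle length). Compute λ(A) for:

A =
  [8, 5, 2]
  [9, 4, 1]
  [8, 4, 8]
λ(A) = 5/2

Enumerate directed cycles and compute their means (weight / length). Sample:
  cycle 0 → 0: weight = 8, length = 1, mean = 8/1 ≈ 8.000
  cycle 1 → 1: weight = 4, length = 1, mean = 4/1 ≈ 4.000
  cycle 2 → 2: weight = 8, length = 1, mean = 8/1 ≈ 8.000
  cycle 0 → 1 → 0: weight = 14, length = 2, mean = 14/2 ≈ 7.000
  cycle 0 → 2 → 0: weight = 10, length = 2, mean = 10/2 ≈ 5.000
  cycle 1 → 0 → 1: weight = 14, length = 2, mean = 14/2 ≈ 7.000
Minimum mean = 2.500, attained e.g. along the cycle 1 → 2 → 1 with weight 5 and length 2. So λ(A) = 5/2 = 5/2.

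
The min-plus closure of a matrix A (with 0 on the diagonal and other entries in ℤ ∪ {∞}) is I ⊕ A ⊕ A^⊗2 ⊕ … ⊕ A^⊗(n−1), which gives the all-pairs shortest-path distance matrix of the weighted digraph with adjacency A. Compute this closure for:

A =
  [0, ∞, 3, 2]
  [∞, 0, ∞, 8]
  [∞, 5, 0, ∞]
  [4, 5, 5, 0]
Closure =
  [0, 7, 3, 2]
  [12, 0, 13, 8]
  [17, 5, 0, 13]
  [4, 5, 5, 0]

This is the Floyd-Warshall all-pairs shortest-path computation. For each intermediate vertex k = 0, 1, …, 3, update dist[i][j] ← min(dist[i][j], dist[i][k] + dist[k][j]). The final matrix gives, for each (i, j), the minimum total weight of any directed path from i to j (possibly empty when i = j).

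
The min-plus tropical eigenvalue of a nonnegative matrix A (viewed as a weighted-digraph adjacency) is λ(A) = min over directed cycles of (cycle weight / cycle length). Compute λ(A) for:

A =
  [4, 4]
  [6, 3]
λ(A) = 3

Enumerate directed cycles and compute their means (weight / length). Sample:
  cycle 0 → 0: weight = 4, length = 1, mean = 4/1 ≈ 4.000
  cycle 1 → 1: weight = 3, length = 1, mean = 3/1 ≈ 3.000
  cycle 0 → 1 → 0: weight = 10, length = 2, mean = 10/2 ≈ 5.000
  cycle 1 → 0 → 1: weight = 10, length = 2, mean = 10/2 ≈ 5.000
Minimum mean = 3.000, attained e.g. along the cycle 1 → 1 with weight 3 and length 1. So λ(A) = 3/1 = 3.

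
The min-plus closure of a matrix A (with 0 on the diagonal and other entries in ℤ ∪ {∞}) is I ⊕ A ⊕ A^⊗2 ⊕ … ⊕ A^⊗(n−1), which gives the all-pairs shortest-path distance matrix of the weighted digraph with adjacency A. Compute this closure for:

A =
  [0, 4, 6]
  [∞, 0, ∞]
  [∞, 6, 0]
Closure =
  [0, 4, 6]
  [∞, 0, ∞]
  [∞, 6, 0]

This is the Floyd-Warshall all-pairs shortest-path computation. For each intermediate vertex k = 0, 1, …, 2, update dist[i][j] ← min(dist[i][j], dist[i][k] + dist[k][j]). The final matrix gives, for each (i, j), the minimum total weight of any directed path from i to j (possibly empty when i = j).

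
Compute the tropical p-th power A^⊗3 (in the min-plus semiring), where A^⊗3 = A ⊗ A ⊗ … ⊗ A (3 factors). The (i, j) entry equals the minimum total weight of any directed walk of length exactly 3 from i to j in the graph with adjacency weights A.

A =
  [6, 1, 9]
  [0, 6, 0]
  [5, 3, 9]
A^⊗3 =
  [6, 2, 7]
  [1, 6, 1]
  [6, 4, 6]

Each entry (A^⊗3)_ij equals the minimum over all length-3 walks i = v_0 → v_1 → … → v_3 = j of Σ_t A[v_t][v_{t+1}]. For example, for (i, j) = (0, 2) we minimise over 9 possible intermediate vertex sequences; the minimum is 7, attained along the walk 0 → 0 → 1 → 2.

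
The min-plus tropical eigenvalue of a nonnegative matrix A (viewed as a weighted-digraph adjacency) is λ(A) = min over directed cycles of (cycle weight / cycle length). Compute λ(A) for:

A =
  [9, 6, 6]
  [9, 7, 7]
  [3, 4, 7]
λ(A) = 9/2

Enumerate directed cycles and compute their means (weight / length). Sample:
  cycle 0 → 0: weight = 9, length = 1, mean = 9/1 ≈ 9.000
  cycle 1 → 1: weight = 7, length = 1, mean = 7/1 ≈ 7.000
  cycle 2 → 2: weight = 7, length = 1, mean = 7/1 ≈ 7.000
  cycle 0 → 1 → 0: weight = 15, length = 2, mean = 15/2 ≈ 7.500
  cycle 0 → 2 → 0: weight = 9, length = 2, mean = 9/2 ≈ 4.500
  cycle 1 → 0 → 1: weight = 15, length = 2, mean = 15/2 ≈ 7.500
Minimum mean = 4.500, attained e.g. along the cycle 0 → 2 → 0 with weight 9 and length 2. So λ(A) = 9/2 = 9/2.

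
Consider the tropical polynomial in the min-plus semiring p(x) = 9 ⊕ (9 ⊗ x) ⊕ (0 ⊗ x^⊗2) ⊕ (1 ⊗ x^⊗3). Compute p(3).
p(3) = 6

A tropical monomial a ⊗ x^⊗i evaluates to a + i · x. Evaluating each term at x = 3:
  Term 0 contributes 9 + 0 · 3 = 9
  Term 1 contributes 9 + 1 · 3 = 12
  Term 2 contributes 0 + 2 · 3 = 6
  Term 3 contributes 1 + 3 · 3 = 10
p(3) = ⊕ of these = min[9, 12, 6, 10] = 6.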